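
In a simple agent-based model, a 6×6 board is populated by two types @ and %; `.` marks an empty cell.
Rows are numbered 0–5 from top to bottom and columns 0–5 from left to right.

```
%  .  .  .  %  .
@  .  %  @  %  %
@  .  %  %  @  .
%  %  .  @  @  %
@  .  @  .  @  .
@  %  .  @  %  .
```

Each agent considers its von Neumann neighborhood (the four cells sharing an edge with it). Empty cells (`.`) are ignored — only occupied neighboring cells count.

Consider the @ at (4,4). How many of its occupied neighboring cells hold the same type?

1

Occupied neighbors of (4,4): (3,4)=@, (5,4)=%.
Same type (@): 1 of 2.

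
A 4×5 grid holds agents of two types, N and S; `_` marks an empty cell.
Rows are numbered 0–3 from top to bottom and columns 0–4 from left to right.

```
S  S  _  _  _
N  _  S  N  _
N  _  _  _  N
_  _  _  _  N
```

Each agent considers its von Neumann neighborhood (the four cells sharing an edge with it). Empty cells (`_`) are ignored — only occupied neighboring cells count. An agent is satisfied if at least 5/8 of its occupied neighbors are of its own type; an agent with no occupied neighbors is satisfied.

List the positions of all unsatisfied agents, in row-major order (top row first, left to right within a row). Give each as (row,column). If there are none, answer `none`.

Row 0: (0,0)S 1/2 not · (0,1)S 1/1 satisfied
Row 1: (1,0)N 1/2 not · (1,2)S 0/1 not · (1,3)N 0/1 not
Row 2: (2,0)N 1/1 satisfied · (2,4)N 1/1 satisfied
Row 3: (3,4)N 1/1 satisfied

(0,0), (1,0), (1,2), (1,3)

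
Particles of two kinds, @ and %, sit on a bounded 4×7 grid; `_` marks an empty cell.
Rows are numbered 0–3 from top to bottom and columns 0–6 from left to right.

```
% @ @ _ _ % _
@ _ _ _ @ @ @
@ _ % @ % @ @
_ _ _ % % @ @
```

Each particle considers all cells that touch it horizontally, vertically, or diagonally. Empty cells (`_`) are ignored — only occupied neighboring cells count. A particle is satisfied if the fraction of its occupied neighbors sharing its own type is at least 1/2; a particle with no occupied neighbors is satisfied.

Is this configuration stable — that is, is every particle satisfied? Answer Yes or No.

Row 0: (0,0)% 0/2 ✗ · (0,1)@ 2/3 ✓ · (0,2)@ 1/1 ✓ · (0,5)% 0/3 ✗
Row 1: (1,0)@ 2/3 ✓ · (1,4)@ 3/5 ✓ · (1,5)@ 4/6 ✓ · (1,6)@ 3/4 ✓
Row 2: (2,0)@ 1/1 ✓ · (2,2)% 1/2 ✓ · (2,3)@ 1/5 ✗ · (2,4)% 2/7 ✗ · (2,5)@ 6/8 ✓ · (2,6)@ 5/5 ✓
Row 3: (3,3)% 3/4 ✓ · (3,4)% 2/5 ✗ · (3,5)@ 3/5 ✓ · (3,6)@ 3/3 ✓
For instance (0,0) has only 0/2 same-type neighbors, below 1/2.

No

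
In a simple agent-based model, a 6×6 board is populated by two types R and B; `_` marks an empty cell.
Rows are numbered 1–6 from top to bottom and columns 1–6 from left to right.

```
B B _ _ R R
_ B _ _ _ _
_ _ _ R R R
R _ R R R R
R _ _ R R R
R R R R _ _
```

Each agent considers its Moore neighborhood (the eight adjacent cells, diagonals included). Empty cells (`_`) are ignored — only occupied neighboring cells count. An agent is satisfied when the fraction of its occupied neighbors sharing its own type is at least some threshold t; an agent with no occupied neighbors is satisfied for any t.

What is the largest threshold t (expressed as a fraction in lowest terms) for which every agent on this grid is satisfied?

1/1

(1,1)B 2/2
(1,2)B 2/2
(1,5)R 1/1
(1,6)R 1/1
(2,2)B 2/2
(3,4)R 4/4
(3,5)R 5/5
(3,6)R 3/3
(4,1)R 1/1
(4,3)R 3/3
(4,4)R 6/6
(4,5)R 8/8
(4,6)R 5/5
(5,1)R 3/3
(5,4)R 6/6
(5,5)R 6/6
(5,6)R 3/3
(6,1)R 2/2
(6,2)R 3/3
(6,3)R 3/3
(6,4)R 3/3
The smallest same-type fraction is 2/2 at (1,1), which reduces to 1/1. Any threshold above that leaves this agent unsatisfied.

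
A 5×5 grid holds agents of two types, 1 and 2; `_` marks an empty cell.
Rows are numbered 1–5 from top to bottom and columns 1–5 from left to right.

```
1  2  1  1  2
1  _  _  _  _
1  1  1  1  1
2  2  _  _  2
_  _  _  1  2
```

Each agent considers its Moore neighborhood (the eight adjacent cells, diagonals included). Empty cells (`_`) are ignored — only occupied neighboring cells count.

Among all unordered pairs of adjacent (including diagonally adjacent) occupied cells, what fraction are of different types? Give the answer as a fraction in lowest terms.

Scan each occupied cell's neighbors to the right and below (and the two forward diagonals) so each pair is counted once.
From row 1: 4 unlike of 6 pairs (running 4/6).
From row 2: 0 unlike of 2 pairs (running 4/8).
From row 3: 7 unlike of 11 pairs (running 11/19).
From row 4: 1 unlike of 3 pairs (running 12/22).
From row 5: 1 unlike of 1 pairs (running 13/23).
Total adjacent occupied pairs: 23; unlike-type pairs: 13.
13/23 is already in lowest terms.

13/23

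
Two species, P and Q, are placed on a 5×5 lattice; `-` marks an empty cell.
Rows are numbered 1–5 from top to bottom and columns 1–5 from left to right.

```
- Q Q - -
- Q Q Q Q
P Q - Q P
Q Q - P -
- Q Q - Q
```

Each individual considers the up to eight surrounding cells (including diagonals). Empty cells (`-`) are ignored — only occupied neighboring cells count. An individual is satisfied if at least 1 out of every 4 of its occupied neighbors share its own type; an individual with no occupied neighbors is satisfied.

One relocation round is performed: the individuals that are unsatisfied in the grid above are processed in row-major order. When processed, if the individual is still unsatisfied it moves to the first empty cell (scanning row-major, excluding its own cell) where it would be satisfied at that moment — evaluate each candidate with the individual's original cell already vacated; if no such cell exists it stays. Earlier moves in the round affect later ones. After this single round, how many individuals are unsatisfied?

0

Initially unsatisfied (in order): (3,1), (5,5).
  (3,1) → (4,5).
  (5,5) → (1,1).
Resulting grid:
Q Q Q - -
- Q Q Q Q
- Q - Q P
Q Q - P P
- Q Q - -
All satisfied now.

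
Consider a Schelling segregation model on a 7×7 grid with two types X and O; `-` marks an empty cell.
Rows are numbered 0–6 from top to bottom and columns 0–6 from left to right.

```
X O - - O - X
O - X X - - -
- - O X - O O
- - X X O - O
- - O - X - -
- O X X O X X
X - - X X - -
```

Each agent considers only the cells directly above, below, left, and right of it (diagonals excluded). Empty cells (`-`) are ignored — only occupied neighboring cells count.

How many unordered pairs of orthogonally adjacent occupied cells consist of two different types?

Scan each occupied cell's neighbors to the right and below so each pair is counted once.
From row 0: 2 unlike of 2 pairs (running 2/2).
From row 1: 1 unlike of 3 pairs (running 3/5).
From row 2: 2 unlike of 5 pairs (running 5/10).
From row 3: 3 unlike of 4 pairs (running 8/14).
From row 4: 2 unlike of 2 pairs (running 10/16).
From row 5: 4 unlike of 7 pairs (running 14/23).
From row 6: 0 unlike of 1 pairs (running 14/24).
Total adjacent occupied pairs: 24; unlike-type pairs: 14.

14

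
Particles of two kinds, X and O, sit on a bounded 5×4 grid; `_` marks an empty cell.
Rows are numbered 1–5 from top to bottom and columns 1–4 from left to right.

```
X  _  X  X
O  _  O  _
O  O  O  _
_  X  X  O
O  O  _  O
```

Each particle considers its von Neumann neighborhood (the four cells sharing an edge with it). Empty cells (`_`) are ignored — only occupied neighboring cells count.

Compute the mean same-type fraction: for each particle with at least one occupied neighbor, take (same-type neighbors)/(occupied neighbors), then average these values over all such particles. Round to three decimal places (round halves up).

Row 1: (1,1)X 0/1 · (1,3)X 1/2 · (1,4)X 1/1
Row 2: (2,1)O 1/2 · (2,3)O 1/2
Row 3: (3,1)O 2/2 · (3,2)O 2/3 · (3,3)O 2/3
Row 4: (4,2)X 1/3 · (4,3)X 1/3 · (4,4)O 1/2
Row 5: (5,1)O 1/1 · (5,2)O 1/2 · (5,4)O 1/1
Sum over 14 particles: 0/1 + 1/2 + 1/1 + 1/2 + 1/2 + 2/2 + 2/3 + 2/3 + 1/3 + 1/3 + 1/2 + 1/1 + 1/2 + 1/1 = 17/2; mean = 17/2 ÷ 14 = 17/28 = 0.607142… → 0.607.

0.607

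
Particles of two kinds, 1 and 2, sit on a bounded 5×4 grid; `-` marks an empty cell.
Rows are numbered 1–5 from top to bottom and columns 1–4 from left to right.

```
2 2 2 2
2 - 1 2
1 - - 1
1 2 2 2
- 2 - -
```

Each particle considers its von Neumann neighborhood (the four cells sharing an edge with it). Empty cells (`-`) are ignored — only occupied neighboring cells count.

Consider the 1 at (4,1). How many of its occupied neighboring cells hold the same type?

Occupied neighbors of (4,1): (3,1)=1, (4,2)=2.
Same type (1): 1 of 2.

1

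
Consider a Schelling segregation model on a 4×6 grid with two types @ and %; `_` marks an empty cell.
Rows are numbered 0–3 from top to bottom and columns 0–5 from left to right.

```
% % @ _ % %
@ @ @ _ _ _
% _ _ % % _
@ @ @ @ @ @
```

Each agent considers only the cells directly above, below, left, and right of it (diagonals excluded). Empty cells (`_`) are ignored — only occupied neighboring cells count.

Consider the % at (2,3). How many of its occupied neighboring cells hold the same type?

1

Occupied neighbors of (2,3): (3,3)=@, (2,4)=%.
Same type (%): 1 of 2.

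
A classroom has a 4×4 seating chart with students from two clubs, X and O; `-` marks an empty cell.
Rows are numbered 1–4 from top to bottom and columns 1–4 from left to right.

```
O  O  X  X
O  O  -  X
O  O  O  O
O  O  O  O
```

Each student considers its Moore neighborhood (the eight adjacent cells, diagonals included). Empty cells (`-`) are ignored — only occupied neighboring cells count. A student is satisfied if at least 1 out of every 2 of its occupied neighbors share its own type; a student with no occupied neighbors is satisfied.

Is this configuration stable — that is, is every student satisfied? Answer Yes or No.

Row 1: (1,1)O 3/3 ok · (1,2)O 3/4 ok · (1,3)X 2/4 ok · (1,4)X 2/2 ok
Row 2: (2,1)O 5/5 ok · (2,2)O 6/7 ok · (2,4)X 2/4 ok
Row 3: (3,1)O 5/5 ok · (3,2)O 7/7 ok · (3,3)O 6/7 ok · (3,4)O 3/4 ok
Row 4: (4,1)O 3/3 ok · (4,2)O 5/5 ok · (4,3)O 5/5 ok · (4,4)O 3/3 ok
All meet the threshold, so the configuration is stable.

Yes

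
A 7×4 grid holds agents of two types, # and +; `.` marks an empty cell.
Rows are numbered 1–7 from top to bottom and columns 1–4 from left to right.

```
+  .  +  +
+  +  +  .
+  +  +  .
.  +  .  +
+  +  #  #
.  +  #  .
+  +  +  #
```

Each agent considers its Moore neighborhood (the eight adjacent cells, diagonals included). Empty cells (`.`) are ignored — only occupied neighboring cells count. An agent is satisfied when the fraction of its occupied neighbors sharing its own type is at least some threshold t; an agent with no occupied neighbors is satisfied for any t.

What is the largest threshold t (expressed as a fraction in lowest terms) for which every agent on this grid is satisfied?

1/3

Row 1: (1,1)+ 2/2 · (1,3)+ 3/3 · (1,4)+ 2/2
Row 2: (2,1)+ 4/4 · (2,2)+ 7/7 · (2,3)+ 5/5
Row 3: (3,1)+ 4/4 · (3,2)+ 6/6 · (3,3)+ 5/5
Row 4: (4,2)+ 5/6 · (4,4)+ 1/3
Row 5: (5,1)+ 3/3 · (5,2)+ 3/5 · (5,3)# 2/6 · (5,4)# 2/3
Row 6: (6,2)+ 5/7 · (6,3)# 3/7
Row 7: (7,1)+ 2/2 · (7,2)+ 3/4 · (7,3)+ 2/4 · (7,4)# 1/2
The smallest same-type fraction is 1/3 at (4,4), which reduces to 1/3. Any threshold above that leaves this agent unsatisfied.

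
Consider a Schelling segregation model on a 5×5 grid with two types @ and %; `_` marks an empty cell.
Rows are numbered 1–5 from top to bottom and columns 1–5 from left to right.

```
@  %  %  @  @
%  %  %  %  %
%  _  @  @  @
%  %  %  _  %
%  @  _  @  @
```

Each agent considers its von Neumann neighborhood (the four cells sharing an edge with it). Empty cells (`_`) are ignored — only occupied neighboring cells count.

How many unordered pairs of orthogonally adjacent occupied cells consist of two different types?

13

Scan each occupied cell's neighbors to the right and below so each pair is counted once.
Row 1: @(1,1)–%(1,2)≠ @(1,1)–%(2,1)≠ %(1,2)–%(1,3)= %(1,2)–%(2,2)= %(1,3)–@(1,4)≠ %(1,3)–%(2,3)= @(1,4)–@(1,5)= @(1,4)–%(2,4)≠ @(1,5)–%(2,5)≠  → 5/9 unlike.
Row 2: %(2,1)–%(2,2)= %(2,1)–%(3,1)= %(2,2)–%(2,3)= %(2,3)–%(2,4)= %(2,3)–@(3,3)≠ %(2,4)–%(2,5)= %(2,4)–@(3,4)≠ %(2,5)–@(3,5)≠  → 3/8 unlike.
Row 3: %(3,1)–%(4,1)= @(3,3)–@(3,4)= @(3,3)–%(4,3)≠ @(3,4)–@(3,5)= @(3,5)–%(4,5)≠  → 2/5 unlike.
Row 4: %(4,1)–%(4,2)= %(4,1)–%(5,1)= %(4,2)–%(4,3)= %(4,2)–@(5,2)≠ %(4,5)–@(5,5)≠  → 2/5 unlike.
Row 5: %(5,1)–@(5,2)≠ @(5,4)–@(5,5)=  → 1/2 unlike.
Total adjacent occupied pairs: 29; unlike-type pairs: 13.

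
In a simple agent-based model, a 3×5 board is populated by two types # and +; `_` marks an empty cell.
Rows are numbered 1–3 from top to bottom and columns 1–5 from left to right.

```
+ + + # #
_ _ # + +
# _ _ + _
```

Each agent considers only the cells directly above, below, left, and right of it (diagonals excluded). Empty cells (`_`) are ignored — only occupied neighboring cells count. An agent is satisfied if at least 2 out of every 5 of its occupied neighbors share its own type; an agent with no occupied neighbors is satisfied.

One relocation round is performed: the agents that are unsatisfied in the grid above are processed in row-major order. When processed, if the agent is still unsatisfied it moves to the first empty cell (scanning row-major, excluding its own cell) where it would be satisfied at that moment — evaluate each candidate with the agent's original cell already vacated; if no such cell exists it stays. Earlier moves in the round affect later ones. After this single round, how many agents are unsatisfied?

1

Initially unsatisfied (in order): (1,3), (1,4), (2,3).
  (1,3) → (2,1).
  (1,4): now satisfied by earlier moves; stays.
  (2,3) → (1,3).
Resulting grid:
+ + # # #
+ _ _ + +
# _ _ + _
Unsatisfied now: (3,1).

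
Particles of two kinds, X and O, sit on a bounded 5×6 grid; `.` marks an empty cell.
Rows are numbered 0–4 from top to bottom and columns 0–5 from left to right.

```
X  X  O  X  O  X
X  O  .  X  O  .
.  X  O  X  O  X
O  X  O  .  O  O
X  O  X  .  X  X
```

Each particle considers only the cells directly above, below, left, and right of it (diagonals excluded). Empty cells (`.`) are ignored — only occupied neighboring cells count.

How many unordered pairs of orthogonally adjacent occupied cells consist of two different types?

22

Scan each occupied cell's neighbors to the right and below so each pair is counted once.
Row 0: X(0,0)–X(0,1)= X(0,0)–X(1,0)= X(0,1)–O(0,2)≠ X(0,1)–O(1,1)≠ O(0,2)–X(0,3)≠ X(0,3)–O(0,4)≠ X(0,3)–X(1,3)= O(0,4)–X(0,5)≠ O(0,4)–O(1,4)=  → 5/9 unlike.
Row 1: X(1,0)–O(1,1)≠ O(1,1)–X(2,1)≠ X(1,3)–O(1,4)≠ X(1,3)–X(2,3)= O(1,4)–O(2,4)=  → 3/5 unlike.
Row 2: X(2,1)–O(2,2)≠ X(2,1)–X(3,1)= O(2,2)–X(2,3)≠ O(2,2)–O(3,2)= X(2,3)–O(2,4)≠ O(2,4)–X(2,5)≠ O(2,4)–O(3,4)= X(2,5)–O(3,5)≠  → 5/8 unlike.
Row 3: O(3,0)–X(3,1)≠ O(3,0)–X(4,0)≠ X(3,1)–O(3,2)≠ X(3,1)–O(4,1)≠ O(3,2)–X(4,2)≠ O(3,4)–O(3,5)= O(3,4)–X(4,4)≠ O(3,5)–X(4,5)≠  → 7/8 unlike.
Row 4: X(4,0)–O(4,1)≠ O(4,1)–X(4,2)≠ X(4,4)–X(4,5)=  → 2/3 unlike.
Total adjacent occupied pairs: 33; unlike-type pairs: 22.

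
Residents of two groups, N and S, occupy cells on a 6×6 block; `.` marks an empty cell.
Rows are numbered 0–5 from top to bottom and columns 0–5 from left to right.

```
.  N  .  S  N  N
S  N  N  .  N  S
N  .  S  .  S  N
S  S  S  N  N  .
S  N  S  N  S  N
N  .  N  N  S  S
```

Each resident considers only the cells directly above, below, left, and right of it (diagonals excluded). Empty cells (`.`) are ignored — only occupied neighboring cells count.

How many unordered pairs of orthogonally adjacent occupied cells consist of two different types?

Scan each occupied cell's neighbors to the right and below so each pair is counted once.
Row 0: N(0,1)–N(1,1)= S(0,3)–N(0,4)≠ N(0,4)–N(0,5)= N(0,4)–N(1,4)= N(0,5)–S(1,5)≠  → 2/5 unlike.
Row 1: S(1,0)–N(1,1)≠ S(1,0)–N(2,0)≠ N(1,1)–N(1,2)= N(1,2)–S(2,2)≠ N(1,4)–S(1,5)≠ N(1,4)–S(2,4)≠ S(1,5)–N(2,5)≠  → 6/7 unlike.
Row 2: N(2,0)–S(3,0)≠ S(2,2)–S(3,2)= S(2,4)–N(2,5)≠ S(2,4)–N(3,4)≠  → 3/4 unlike.
Row 3: S(3,0)–S(3,1)= S(3,0)–S(4,0)= S(3,1)–S(3,2)= S(3,1)–N(4,1)≠ S(3,2)–N(3,3)≠ S(3,2)–S(4,2)= N(3,3)–N(3,4)= N(3,3)–N(4,3)= N(3,4)–S(4,4)≠  → 3/9 unlike.
Row 4: S(4,0)–N(4,1)≠ S(4,0)–N(5,0)≠ N(4,1)–S(4,2)≠ S(4,2)–N(4,3)≠ S(4,2)–N(5,2)≠ N(4,3)–S(4,4)≠ N(4,3)–N(5,3)= S(4,4)–N(4,5)≠ S(4,4)–S(5,4)= N(4,5)–S(5,5)≠  → 8/10 unlike.
Row 5: N(5,2)–N(5,3)= N(5,3)–S(5,4)≠ S(5,4)–S(5,5)=  → 1/3 unlike.
Total adjacent occupied pairs: 38; unlike-type pairs: 23.

23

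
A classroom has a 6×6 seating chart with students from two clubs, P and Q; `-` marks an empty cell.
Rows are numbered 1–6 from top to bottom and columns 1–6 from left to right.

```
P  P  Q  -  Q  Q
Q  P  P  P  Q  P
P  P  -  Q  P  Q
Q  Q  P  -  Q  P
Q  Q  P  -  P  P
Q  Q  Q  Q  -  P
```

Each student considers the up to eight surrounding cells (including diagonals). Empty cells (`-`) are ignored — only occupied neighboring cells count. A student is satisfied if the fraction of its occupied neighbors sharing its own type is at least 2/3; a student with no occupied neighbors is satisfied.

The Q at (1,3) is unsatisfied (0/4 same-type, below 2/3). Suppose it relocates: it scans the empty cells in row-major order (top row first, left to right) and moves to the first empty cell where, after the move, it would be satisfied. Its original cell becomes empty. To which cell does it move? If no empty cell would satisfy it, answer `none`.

none

Vacating (1,3). Empty cells in order:
  (1,4): 2/4 same-type → still unsatisfied.
  (3,3): 2/7 same-type → still unsatisfied.
  (4,4): 2/6 same-type → still unsatisfied.
  (5,4): 3/6 same-type → still unsatisfied.
  (6,5): 1/4 same-type → still unsatisfied.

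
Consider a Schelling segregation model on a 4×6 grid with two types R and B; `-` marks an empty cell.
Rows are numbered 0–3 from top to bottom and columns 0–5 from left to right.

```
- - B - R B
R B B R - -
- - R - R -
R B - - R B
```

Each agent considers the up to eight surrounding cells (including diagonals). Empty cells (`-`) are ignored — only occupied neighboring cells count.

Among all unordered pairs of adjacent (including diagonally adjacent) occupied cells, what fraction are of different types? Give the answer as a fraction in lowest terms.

Scan each occupied cell's neighbors to the right and below (and the two forward diagonals) so each pair is counted once.
From row 0: 2 unlike of 5 pairs (running 2/5).
From row 1: 4 unlike of 7 pairs (running 6/12).
From row 2: 2 unlike of 3 pairs (running 8/15).
From row 3: 2 unlike of 2 pairs (running 10/17).
Total adjacent occupied pairs: 17; unlike-type pairs: 10.
10/17 is already in lowest terms.

10/17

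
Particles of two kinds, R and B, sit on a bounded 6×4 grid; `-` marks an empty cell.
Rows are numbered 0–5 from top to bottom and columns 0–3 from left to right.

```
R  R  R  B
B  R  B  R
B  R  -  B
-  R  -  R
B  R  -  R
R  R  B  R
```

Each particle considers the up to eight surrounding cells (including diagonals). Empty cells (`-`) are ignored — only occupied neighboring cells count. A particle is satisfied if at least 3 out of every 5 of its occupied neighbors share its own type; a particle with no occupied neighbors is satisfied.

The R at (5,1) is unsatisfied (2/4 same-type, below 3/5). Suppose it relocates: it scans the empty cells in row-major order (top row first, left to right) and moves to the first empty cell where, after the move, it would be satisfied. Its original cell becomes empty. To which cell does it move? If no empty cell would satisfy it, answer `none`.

(2,2)

Vacating (5,1). Empty cells in order:
  (2,2): 5/7 same-type → satisfied — stop here.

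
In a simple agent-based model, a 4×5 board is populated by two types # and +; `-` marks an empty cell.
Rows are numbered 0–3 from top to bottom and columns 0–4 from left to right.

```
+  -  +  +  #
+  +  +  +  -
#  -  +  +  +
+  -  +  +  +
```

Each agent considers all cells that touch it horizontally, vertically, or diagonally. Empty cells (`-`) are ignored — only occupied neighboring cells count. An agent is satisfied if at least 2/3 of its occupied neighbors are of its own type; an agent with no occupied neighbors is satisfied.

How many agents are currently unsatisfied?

3

(0,0)+ 2/2 ✓
(0,2)+ 4/4 ✓
(0,3)+ 3/4 ✓
(0,4)# 0/2 ✗
(1,0)+ 2/3 ✓
(1,1)+ 5/6 ✓
(1,2)+ 6/6 ✓
(1,3)+ 6/7 ✓
(2,0)# 0/3 ✗
(2,2)+ 6/6 ✓
(2,3)+ 7/7 ✓
(2,4)+ 4/4 ✓
(3,0)+ 0/1 ✗
(3,2)+ 3/3 ✓
(3,3)+ 5/5 ✓
(3,4)+ 3/3 ✓
Unsatisfied: (0,4), (2,0), (3,0) — 3 in total.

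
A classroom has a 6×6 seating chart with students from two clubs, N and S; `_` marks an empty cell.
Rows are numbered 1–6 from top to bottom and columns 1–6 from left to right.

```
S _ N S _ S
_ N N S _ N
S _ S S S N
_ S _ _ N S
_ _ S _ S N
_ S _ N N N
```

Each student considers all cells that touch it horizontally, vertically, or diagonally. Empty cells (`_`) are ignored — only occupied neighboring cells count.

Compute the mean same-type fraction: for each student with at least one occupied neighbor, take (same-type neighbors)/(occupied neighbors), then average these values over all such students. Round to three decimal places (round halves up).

(1,1)S 0/1
(1,3)N 2/4
(1,4)S 1/3
(1,6)S 0/1
(2,2)N 2/5
(2,3)N 2/6
(2,4)S 4/6
(2,6)N 1/3
(3,1)S 1/2
(3,3)S 3/5
(3,4)S 3/5
(3,5)S 3/6
(3,6)N 2/4
(4,2)S 3/3
(4,5)N 2/6
(4,6)S 2/5
(5,3)S 2/3
(5,5)S 1/6
(5,6)N 3/5
(6,2)S 1/1
(6,4)N 1/3
(6,5)N 3/4
(6,6)N 2/3
Sum over 23 students: 0/1 + 2/4 + 1/3 + 0/1 + 2/5 + 2/6 + 4/6 + 1/3 + 1/2 + 3/5 + 3/5 + 3/6 + 2/4 + 3/3 + 2/6 + 2/5 + 2/3 + 1/6 + 3/5 + 1/1 + 1/3 + 3/4 + 2/3 = 671/60; mean = 671/60 ÷ 23 = 671/1380 = 0.486231… → 0.486.

0.486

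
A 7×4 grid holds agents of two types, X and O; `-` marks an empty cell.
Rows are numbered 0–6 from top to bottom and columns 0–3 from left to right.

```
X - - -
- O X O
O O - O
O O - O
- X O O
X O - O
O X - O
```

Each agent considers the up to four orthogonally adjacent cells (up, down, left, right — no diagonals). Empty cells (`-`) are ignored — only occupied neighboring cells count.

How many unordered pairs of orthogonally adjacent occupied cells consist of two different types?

Scan each occupied cell's neighbors to the right and below so each pair is counted once.
Row 1: O(1,1)–X(1,2)≠ O(1,1)–O(2,1)= X(1,2)–O(1,3)≠ O(1,3)–O(2,3)=  → 2/4 unlike.
Row 2: O(2,0)–O(2,1)= O(2,0)–O(3,0)= O(2,1)–O(3,1)= O(2,3)–O(3,3)=  → 0/4 unlike.
Row 3: O(3,0)–O(3,1)= O(3,1)–X(4,1)≠ O(3,3)–O(4,3)=  → 1/3 unlike.
Row 4: X(4,1)–O(4,2)≠ X(4,1)–O(5,1)≠ O(4,2)–O(4,3)= O(4,3)–O(5,3)=  → 2/4 unlike.
Row 5: X(5,0)–O(5,1)≠ X(5,0)–O(6,0)≠ O(5,1)–X(6,1)≠ O(5,3)–O(6,3)=  → 3/4 unlike.
Row 6: O(6,0)–X(6,1)≠  → 1/1 unlike.
Total adjacent occupied pairs: 20; unlike-type pairs: 9.

9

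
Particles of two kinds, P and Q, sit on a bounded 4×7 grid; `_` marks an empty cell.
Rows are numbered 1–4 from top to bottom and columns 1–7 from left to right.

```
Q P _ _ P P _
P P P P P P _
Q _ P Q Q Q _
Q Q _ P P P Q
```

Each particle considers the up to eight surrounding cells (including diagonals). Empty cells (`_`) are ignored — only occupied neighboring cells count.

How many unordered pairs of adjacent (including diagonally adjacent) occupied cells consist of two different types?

23

Scan each occupied cell's neighbors to the right and below (and the two forward diagonals) so each pair is counted once.
From row 1: 3 unlike of 12 pairs (running 3/12).
From row 2: 10 unlike of 18 pairs (running 13/30).
From row 3: 9 unlike of 15 pairs (running 22/45).
From row 4: 1 unlike of 4 pairs (running 23/49).
Total adjacent occupied pairs: 49; unlike-type pairs: 23.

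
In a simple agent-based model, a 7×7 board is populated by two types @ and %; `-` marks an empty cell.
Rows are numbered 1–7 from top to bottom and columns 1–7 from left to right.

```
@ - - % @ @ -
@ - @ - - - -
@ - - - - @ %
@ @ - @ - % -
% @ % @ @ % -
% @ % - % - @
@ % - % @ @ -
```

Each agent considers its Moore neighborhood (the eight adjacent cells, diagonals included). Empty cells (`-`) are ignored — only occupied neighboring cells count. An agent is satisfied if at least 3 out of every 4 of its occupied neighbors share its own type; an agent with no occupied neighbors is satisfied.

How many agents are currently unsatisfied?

(1,1)@ 1/1 ✓
(1,4)% 0/2 ✗
(1,5)@ 1/2 ✗
(1,6)@ 1/1 ✓
(2,1)@ 2/2 ✓
(2,3)@ 0/1 ✗
(3,1)@ 3/3 ✓
(3,6)@ 0/2 ✗
(3,7)% 1/2 ✗
(4,1)@ 3/4 ✓
(4,2)@ 3/5 ✗
(4,4)@ 2/3 ✗
(4,6)% 2/4 ✗
(5,1)% 1/5 ✗
(5,2)@ 3/7 ✗
(5,3)% 1/6 ✗
(5,4)@ 2/5 ✗
(5,5)@ 2/5 ✗
(5,6)% 2/4 ✗
(6,1)% 2/5 ✗
(6,2)@ 2/7 ✗
(6,3)% 3/6 ✗
(6,5)% 2/6 ✗
(6,7)@ 1/2 ✗
(7,1)@ 1/3 ✗
(7,2)% 2/4 ✗
(7,4)% 2/3 ✗
(7,5)@ 1/3 ✗
(7,6)@ 2/3 ✗
Unsatisfied: (1,4), (1,5), (2,3), (3,6), (3,7), (4,2), (4,4), (4,6), (5,1), (5,2), (5,3), (5,4), (5,5), (5,6), (6,1), (6,2), (6,3), (6,5), (6,7), (7,1), (7,2), (7,4), (7,5), (7,6) — 24 in total.

24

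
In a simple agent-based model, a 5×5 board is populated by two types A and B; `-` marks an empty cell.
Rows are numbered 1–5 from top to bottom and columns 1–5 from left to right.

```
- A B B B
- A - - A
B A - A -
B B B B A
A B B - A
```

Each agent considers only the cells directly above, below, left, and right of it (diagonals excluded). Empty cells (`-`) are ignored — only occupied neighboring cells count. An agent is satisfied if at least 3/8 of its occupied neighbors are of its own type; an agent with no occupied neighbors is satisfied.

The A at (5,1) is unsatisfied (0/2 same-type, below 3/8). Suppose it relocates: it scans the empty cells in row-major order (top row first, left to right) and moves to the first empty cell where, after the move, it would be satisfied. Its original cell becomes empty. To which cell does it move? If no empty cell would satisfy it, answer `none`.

Vacating (5,1). Empty cells in order:
  (1,1): 1/1 same-type → satisfied — stop here.

(1,1)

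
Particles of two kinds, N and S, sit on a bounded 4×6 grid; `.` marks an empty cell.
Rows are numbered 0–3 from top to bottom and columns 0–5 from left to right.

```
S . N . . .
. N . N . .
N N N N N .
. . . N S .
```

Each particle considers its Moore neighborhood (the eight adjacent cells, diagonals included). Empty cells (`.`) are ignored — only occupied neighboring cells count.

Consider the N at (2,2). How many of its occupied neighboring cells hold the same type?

5

Occupied neighbors of (2,2): (1,1)=N, (1,3)=N, (2,1)=N, (2,3)=N, (3,3)=N.
Same type (N): 5 of 5.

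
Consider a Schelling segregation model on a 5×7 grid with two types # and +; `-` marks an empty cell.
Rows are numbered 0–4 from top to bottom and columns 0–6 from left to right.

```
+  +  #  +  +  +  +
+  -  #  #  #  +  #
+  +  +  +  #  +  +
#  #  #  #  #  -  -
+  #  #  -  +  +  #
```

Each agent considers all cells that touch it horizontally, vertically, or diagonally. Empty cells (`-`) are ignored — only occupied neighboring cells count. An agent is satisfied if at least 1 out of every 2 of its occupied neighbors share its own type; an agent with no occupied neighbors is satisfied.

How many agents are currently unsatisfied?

14

Row 0: (0,0)+ 2/2 satisfied · (0,1)+ 2/4 satisfied · (0,2)# 2/4 satisfied · (0,3)+ 1/5 not · (0,4)+ 3/5 satisfied · (0,5)+ 3/5 satisfied · (0,6)+ 2/3 satisfied
Row 1: (1,0)+ 4/4 satisfied · (1,2)# 2/7 not · (1,3)# 4/8 satisfied · (1,4)# 2/8 not · (1,5)+ 5/8 satisfied · (1,6)# 0/5 not
Row 2: (2,0)+ 2/4 satisfied · (2,1)+ 3/7 not · (2,2)+ 2/7 not · (2,3)+ 1/8 not · (2,4)# 4/7 satisfied · (2,5)+ 2/6 not · (2,6)+ 2/3 satisfied
Row 3: (3,0)# 2/5 not · (3,1)# 4/8 satisfied · (3,2)# 4/7 satisfied · (3,3)# 4/7 satisfied · (3,4)# 2/6 not
Row 4: (4,0)+ 0/3 not · (4,1)# 4/5 satisfied · (4,2)# 4/4 satisfied · (4,4)+ 1/3 not · (4,5)+ 1/3 not · (4,6)# 0/1 not
Unsatisfied: (0,3), (1,2), (1,4), (1,6), (2,1), (2,2), (2,3), (2,5), (3,0), (3,4), (4,0), (4,4), (4,5), (4,6) — 14 in total.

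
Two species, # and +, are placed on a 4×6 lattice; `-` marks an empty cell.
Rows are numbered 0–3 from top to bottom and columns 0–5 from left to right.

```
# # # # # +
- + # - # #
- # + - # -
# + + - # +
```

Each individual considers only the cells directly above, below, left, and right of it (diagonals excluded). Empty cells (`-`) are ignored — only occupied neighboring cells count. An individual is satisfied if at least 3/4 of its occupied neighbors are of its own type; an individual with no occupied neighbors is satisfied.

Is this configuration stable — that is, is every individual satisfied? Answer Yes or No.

Row 0: (0,0)# 1/1 ok · (0,1)# 2/3 unhappy · (0,2)# 3/3 ok · (0,3)# 2/2 ok · (0,4)# 2/3 unhappy · (0,5)+ 0/2 unhappy
Row 1: (1,1)+ 0/3 unhappy · (1,2)# 1/3 unhappy · (1,4)# 3/3 ok · (1,5)# 1/2 unhappy
Row 2: (2,1)# 0/3 unhappy · (2,2)+ 1/3 unhappy · (2,4)# 2/2 ok
Row 3: (3,0)# 0/1 unhappy · (3,1)+ 1/3 unhappy · (3,2)+ 2/2 ok · (3,4)# 1/2 unhappy · (3,5)+ 0/1 unhappy
For instance (0,1) has only 2/3 same-type neighbors, below 3/4.

No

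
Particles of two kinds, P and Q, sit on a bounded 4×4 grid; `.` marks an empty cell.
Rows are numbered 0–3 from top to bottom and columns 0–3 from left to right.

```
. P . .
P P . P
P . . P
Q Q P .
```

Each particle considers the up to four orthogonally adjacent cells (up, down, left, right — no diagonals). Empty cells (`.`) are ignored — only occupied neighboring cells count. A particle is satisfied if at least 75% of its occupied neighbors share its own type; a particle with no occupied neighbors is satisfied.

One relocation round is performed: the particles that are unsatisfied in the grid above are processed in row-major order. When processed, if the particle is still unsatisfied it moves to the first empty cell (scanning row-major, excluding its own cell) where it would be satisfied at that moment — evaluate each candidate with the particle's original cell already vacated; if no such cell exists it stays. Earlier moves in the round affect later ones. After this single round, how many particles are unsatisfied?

Initially unsatisfied (in order): (2,0), (3,0), (3,1), (3,2).
  (2,0) → (0,0).
  (3,0): now satisfied by earlier moves; stays.
  (3,1): no empty cell satisfies it; stays.
  (3,2) → (0,2).
Resulting grid:
P P P .
P P . P
. . . P
Q Q . .
All satisfied now.

0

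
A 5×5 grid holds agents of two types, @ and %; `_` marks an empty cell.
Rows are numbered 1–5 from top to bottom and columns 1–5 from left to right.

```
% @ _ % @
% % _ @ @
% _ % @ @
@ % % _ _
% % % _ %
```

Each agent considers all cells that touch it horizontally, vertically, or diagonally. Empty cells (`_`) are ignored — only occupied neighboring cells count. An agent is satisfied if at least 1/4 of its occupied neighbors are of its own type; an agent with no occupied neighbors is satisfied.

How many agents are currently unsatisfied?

3

Row 1: (1,1)% 2/3 ok · (1,2)@ 0/3 unhappy · (1,4)% 0/3 unhappy · (1,5)@ 2/3 ok
Row 2: (2,1)% 3/4 ok · (2,2)% 4/5 ok · (2,4)@ 4/6 ok · (2,5)@ 4/5 ok
Row 3: (3,1)% 3/4 ok · (3,3)% 3/5 ok · (3,4)@ 3/5 ok · (3,5)@ 3/3 ok
Row 4: (4,1)@ 0/4 unhappy · (4,2)% 6/7 ok · (4,3)% 4/5 ok
Row 5: (5,1)% 2/3 ok · (5,2)% 4/5 ok · (5,3)% 3/3 ok · (5,5)% 0/0 ok
Unsatisfied: (1,2), (1,4), (4,1) — 3 in total.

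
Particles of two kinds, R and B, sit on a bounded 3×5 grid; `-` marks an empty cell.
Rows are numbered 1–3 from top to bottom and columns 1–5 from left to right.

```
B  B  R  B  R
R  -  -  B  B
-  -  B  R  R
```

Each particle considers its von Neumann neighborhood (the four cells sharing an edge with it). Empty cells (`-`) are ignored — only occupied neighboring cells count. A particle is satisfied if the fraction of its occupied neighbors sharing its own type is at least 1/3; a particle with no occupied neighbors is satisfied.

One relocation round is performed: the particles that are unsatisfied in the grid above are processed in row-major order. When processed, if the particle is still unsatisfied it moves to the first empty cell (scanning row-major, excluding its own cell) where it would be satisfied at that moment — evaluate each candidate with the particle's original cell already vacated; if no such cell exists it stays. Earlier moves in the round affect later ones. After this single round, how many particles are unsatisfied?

Initially unsatisfied (in order): (1,3), (1,5), (2,1), (3,3).
  (1,3) → (2,2).
  (1,5) → (2,3).
  (2,1): now satisfied by earlier moves; stays.
  (3,3) → (1,3).
Resulting grid:
B B B B -
R R R B B
- - - R R
All satisfied now.

0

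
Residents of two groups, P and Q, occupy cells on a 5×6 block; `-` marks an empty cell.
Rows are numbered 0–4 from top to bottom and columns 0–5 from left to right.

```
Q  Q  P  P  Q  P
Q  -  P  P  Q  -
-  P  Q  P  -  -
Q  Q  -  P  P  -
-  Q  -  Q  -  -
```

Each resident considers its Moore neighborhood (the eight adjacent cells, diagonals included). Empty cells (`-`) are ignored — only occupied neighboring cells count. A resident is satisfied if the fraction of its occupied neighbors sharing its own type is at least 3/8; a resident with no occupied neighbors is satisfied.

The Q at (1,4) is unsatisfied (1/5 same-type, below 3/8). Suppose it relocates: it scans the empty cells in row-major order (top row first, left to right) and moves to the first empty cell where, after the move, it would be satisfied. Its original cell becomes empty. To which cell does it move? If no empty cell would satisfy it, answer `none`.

(1,1)

Vacating (1,4). Empty cells in order:
  (1,1): 4/7 same-type → satisfied — stop here.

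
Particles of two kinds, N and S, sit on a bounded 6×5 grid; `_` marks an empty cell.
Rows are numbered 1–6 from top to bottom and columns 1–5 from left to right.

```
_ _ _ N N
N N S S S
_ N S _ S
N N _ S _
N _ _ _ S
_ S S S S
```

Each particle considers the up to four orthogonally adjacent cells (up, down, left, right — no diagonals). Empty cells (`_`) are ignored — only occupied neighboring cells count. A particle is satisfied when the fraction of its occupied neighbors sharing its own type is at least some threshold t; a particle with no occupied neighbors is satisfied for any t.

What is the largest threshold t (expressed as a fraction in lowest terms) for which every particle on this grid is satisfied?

Row 1: (1,4)N 1/2 · (1,5)N 1/2
Row 2: (2,1)N 1/1 · (2,2)N 2/3 · (2,3)S 2/3 · (2,4)S 2/3 · (2,5)S 2/3
Row 3: (3,2)N 2/3 · (3,3)S 1/2 · (3,5)S 1/1
Row 4: (4,1)N 2/2 · (4,2)N 2/2 · (4,4)S — no occupied neighbors
Row 5: (5,1)N 1/1 · (5,5)S 1/1
Row 6: (6,2)S 1/1 · (6,3)S 2/2 · (6,4)S 2/2 · (6,5)S 2/2
The smallest same-type fraction is 1/2 at (1,4), which reduces to 1/2. Any threshold above that leaves this particle unsatisfied.

1/2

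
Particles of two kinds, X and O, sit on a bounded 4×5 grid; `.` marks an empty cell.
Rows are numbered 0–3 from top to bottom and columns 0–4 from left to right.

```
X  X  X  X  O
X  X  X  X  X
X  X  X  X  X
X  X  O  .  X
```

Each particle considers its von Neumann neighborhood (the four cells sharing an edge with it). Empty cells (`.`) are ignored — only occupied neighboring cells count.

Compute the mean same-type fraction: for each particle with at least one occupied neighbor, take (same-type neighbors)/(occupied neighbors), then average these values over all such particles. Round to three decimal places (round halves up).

0.829

(0,0)X 2/2
(0,1)X 3/3
(0,2)X 3/3
(0,3)X 2/3
(0,4)O 0/2
(1,0)X 3/3
(1,1)X 4/4
(1,2)X 4/4
(1,3)X 4/4
(1,4)X 2/3
(2,0)X 3/3
(2,1)X 4/4
(2,2)X 3/4
(2,3)X 3/3
(2,4)X 3/3
(3,0)X 2/2
(3,1)X 2/3
(3,2)O 0/2
(3,4)X 1/1
Sum over 19 particles: 2/2 + 3/3 + 3/3 + 2/3 + 0/2 + 3/3 + 4/4 + 4/4 + 4/4 + 2/3 + 3/3 + 4/4 + 3/4 + 3/3 + 3/3 + 2/2 + 2/3 + 0/2 + 1/1 = 63/4; mean = 63/4 ÷ 19 = 63/76 = 0.828947… → 0.829.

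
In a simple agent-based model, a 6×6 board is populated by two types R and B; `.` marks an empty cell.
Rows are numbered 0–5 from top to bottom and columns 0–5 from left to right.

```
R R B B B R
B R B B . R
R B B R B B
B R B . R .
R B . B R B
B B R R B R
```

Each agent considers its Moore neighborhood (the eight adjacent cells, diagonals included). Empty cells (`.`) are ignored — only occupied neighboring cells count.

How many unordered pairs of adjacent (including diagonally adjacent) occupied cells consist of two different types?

44

Scan each occupied cell's neighbors to the right and below (and the two forward diagonals) so each pair is counted once.
Row 0: R(0,0)–R(0,1)= R(0,0)–B(1,0)≠ R(0,0)–R(1,1)= R(0,1)–B(0,2)≠ R(0,1)–R(1,1)= R(0,1)–B(1,2)≠ R(0,1)–B(1,0)≠ B(0,2)–B(0,3)= B(0,2)–B(1,2)= B(0,2)–B(1,3)= B(0,2)–R(1,1)≠ B(0,3)–B(0,4)= B(0,3)–B(1,3)= B(0,3)–B(1,2)= B(0,4)–R(0,5)≠ B(0,4)–R(1,5)≠ B(0,4)–B(1,3)= R(0,5)–R(1,5)=  → 7/18 unlike.
Row 1: B(1,0)–R(1,1)≠ B(1,0)–R(2,0)≠ B(1,0)–B(2,1)= R(1,1)–B(1,2)≠ R(1,1)–B(2,1)≠ R(1,1)–B(2,2)≠ R(1,1)–R(2,0)= B(1,2)–B(1,3)= B(1,2)–B(2,2)= B(1,2)–R(2,3)≠ B(1,2)–B(2,1)= B(1,3)–R(2,3)≠ B(1,3)–B(2,4)= B(1,3)–B(2,2)= R(1,5)–B(2,5)≠ R(1,5)–B(2,4)≠  → 9/16 unlike.
Row 2: R(2,0)–B(2,1)≠ R(2,0)–B(3,0)≠ R(2,0)–R(3,1)= B(2,1)–B(2,2)= B(2,1)–R(3,1)≠ B(2,1)–B(3,2)= B(2,1)–B(3,0)= B(2,2)–R(2,3)≠ B(2,2)–B(3,2)= B(2,2)–R(3,1)≠ R(2,3)–B(2,4)≠ R(2,3)–R(3,4)= R(2,3)–B(3,2)≠ B(2,4)–B(2,5)= B(2,4)–R(3,4)≠ B(2,5)–R(3,4)≠  → 9/16 unlike.
Row 3: B(3,0)–R(3,1)≠ B(3,0)–R(4,0)≠ B(3,0)–B(4,1)= R(3,1)–B(3,2)≠ R(3,1)–B(4,1)≠ R(3,1)–R(4,0)= B(3,2)–B(4,3)= B(3,2)–B(4,1)= R(3,4)–R(4,4)= R(3,4)–B(4,5)≠ R(3,4)–B(4,3)≠  → 6/11 unlike.
Row 4: R(4,0)–B(4,1)≠ R(4,0)–B(5,0)≠ R(4,0)–B(5,1)≠ B(4,1)–B(5,1)= B(4,1)–R(5,2)≠ B(4,1)–B(5,0)= B(4,3)–R(4,4)≠ B(4,3)–R(5,3)≠ B(4,3)–B(5,4)= B(4,3)–R(5,2)≠ R(4,4)–B(4,5)≠ R(4,4)–B(5,4)≠ R(4,4)–R(5,5)= R(4,4)–R(5,3)= B(4,5)–R(5,5)≠ B(4,5)–B(5,4)=  → 10/16 unlike.
Row 5: B(5,0)–B(5,1)= B(5,1)–R(5,2)≠ R(5,2)–R(5,3)= R(5,3)–B(5,4)≠ B(5,4)–R(5,5)≠  → 3/5 unlike.
Total adjacent occupied pairs: 82; unlike-type pairs: 44.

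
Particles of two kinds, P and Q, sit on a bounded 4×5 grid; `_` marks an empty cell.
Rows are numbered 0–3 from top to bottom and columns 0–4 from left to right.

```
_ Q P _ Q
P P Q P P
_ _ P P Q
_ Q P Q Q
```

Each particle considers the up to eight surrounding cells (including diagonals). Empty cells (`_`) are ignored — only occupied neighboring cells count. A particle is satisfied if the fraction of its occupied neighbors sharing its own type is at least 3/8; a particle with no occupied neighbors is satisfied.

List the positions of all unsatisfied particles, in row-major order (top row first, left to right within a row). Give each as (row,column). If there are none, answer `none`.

Row 0: (0,1)Q 1/4 unhappy · (0,2)P 2/4 ok · (0,4)Q 0/2 unhappy
Row 1: (1,0)P 1/2 ok · (1,1)P 3/5 ok · (1,2)Q 1/6 unhappy · (1,3)P 4/7 ok · (1,4)P 2/4 ok
Row 2: (2,2)P 4/7 ok · (2,3)P 4/8 ok · (2,4)Q 2/5 ok
Row 3: (3,1)Q 0/2 unhappy · (3,2)P 2/4 ok · (3,3)Q 2/5 ok · (3,4)Q 2/3 ok

(0,1), (0,4), (1,2), (3,1)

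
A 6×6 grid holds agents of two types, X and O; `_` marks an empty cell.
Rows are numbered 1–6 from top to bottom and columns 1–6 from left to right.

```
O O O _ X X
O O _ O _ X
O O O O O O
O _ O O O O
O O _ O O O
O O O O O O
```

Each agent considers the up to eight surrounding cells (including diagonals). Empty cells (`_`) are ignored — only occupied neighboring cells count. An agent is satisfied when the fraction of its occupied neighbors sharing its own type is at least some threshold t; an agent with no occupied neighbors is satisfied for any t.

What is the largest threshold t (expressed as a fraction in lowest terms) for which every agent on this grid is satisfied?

1/2

(1,1)O 3/3
(1,2)O 4/4
(1,3)O 3/3
(1,5)X 2/3
(1,6)X 2/2
(2,1)O 5/5
(2,2)O 7/7
(2,4)O 4/5
(2,6)X 2/4
(3,1)O 4/4
(3,2)O 6/6
(3,3)O 6/6
(3,4)O 6/6
(3,5)O 6/7
(3,6)O 3/4
(4,1)O 4/4
(4,3)O 6/6
(4,4)O 7/7
(4,5)O 8/8
(4,6)O 5/5
(5,1)O 4/4
(5,2)O 6/6
(5,4)O 7/7
(5,5)O 8/8
(5,6)O 5/5
(6,1)O 3/3
(6,2)O 4/4
(6,3)O 4/4
(6,4)O 4/4
(6,5)O 5/5
(6,6)O 3/3
The smallest same-type fraction is 2/4 at (2,6), which reduces to 1/2. Any threshold above that leaves this agent unsatisfied.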